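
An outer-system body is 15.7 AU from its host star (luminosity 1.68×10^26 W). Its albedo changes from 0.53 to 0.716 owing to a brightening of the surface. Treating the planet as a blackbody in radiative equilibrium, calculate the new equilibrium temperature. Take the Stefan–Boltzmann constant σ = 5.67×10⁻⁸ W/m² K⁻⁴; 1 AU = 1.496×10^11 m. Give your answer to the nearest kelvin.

Orbital distance: d = 15.7 AU = 2.349×10^12 m.
Flux at the orbit: S = L/(4πd²) = 1.68×10^26/(4π·(2.35×10^12)²) = 2.423 W/m².
New equilibrium: T₂ = [(1−0.716)·2.423/(4σ)]^(1/4) = 41.74 K.

42 kelvin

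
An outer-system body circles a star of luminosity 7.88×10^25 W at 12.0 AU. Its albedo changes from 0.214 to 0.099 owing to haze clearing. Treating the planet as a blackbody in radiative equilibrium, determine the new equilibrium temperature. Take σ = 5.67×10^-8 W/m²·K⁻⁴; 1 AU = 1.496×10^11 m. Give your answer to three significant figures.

52.7 K

Orbital distance: d = 12.0 AU = 1.795×10^12 m.
Spreading L over a sphere of radius d: S = 7.88×10^25/(4π·1.80×10^12²) = 1.946 W/m².
T₂ = [S(1−α₂)/(4σ)]^(1/4) = [1.946·0.901/(4σ)]^(1/4) = 52.73 K.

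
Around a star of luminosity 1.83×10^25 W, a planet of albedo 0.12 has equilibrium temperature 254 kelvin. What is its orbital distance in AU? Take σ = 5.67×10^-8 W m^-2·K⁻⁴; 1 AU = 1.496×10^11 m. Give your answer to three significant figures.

Energy balance gives S = 4σT⁴/(1−α) = 1073 W m^-2.
Then d = [L/(4πS)]^(1/2) = 3.684×10^10 m, i.e. 0.2463 AU.

0.246 AU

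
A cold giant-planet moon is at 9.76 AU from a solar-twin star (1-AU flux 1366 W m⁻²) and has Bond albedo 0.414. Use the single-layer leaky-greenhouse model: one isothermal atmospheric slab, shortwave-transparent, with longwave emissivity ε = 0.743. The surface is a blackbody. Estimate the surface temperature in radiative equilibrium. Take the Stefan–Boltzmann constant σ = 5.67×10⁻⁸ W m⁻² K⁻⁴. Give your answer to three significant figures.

87.6 K

By the inverse-square law, S = 1366/9.76² = 14.34 W m⁻².
The planet radiates to space at T_e = [S(1−α)/(4σ)]^(1/4) = 78.02 K.
The surface balance (absorbed SW + ε·downward IR = σT_s⁴) with T_a⁴ = T_s⁴/2 reduces to T_s = T_e·[2/(2−ε)]^¼ = 87.62 K.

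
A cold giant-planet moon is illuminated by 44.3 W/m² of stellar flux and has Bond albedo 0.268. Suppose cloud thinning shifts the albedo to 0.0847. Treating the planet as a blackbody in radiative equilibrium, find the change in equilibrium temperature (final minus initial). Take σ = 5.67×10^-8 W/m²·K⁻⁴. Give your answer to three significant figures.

6.28 K

Initial: T₁ = [S(1−0.268)/(4σ)]^(1/4) = 109.3 K.
With α = 0.0847, T₂ = 115.6 K.
Change: 115.6 − 109.3 = 6.283 K.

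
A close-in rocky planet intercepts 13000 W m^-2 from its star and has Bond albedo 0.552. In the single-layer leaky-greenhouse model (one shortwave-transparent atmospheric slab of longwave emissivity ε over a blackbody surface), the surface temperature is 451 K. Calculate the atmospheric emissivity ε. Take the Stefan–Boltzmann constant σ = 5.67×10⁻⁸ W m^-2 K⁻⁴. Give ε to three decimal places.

0.759

TOA balance gives T_e = 400.3 K.
Inverting T_s⁴ = 2T_e⁴/(2−ε): (T_e/T_s)⁴ = 0.6207, so ε = 2(1 − 0.6207) = 0.7586.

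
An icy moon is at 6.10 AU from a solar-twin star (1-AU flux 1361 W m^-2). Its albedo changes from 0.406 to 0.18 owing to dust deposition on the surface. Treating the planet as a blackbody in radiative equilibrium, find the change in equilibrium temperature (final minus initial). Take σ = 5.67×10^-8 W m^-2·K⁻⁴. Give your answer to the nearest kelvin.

8 kelvin

By the inverse-square law, S = 1361/6.10² = 36.58 W m^-2.
Before: T₁ = [36.58·0.594/(4σ)]^(1/4) = 98.93 K.
After:  T₂ = [36.58·0.82/(4σ)]^(1/4) = 107.2 K.
Change: 107.2 − 98.93 = 8.305 K.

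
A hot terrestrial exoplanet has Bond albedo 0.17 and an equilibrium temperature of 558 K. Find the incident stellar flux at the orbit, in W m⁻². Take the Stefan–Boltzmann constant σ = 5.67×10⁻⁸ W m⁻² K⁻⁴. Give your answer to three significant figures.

26500 W m⁻²

From S(1−α)/4 = σT⁴: S = 4σT⁴/(1−α).
σT⁴ = 5.67×10⁻⁸·(558)⁴ = 5497 W m⁻².
S = 4·5497/0.83 = 26490 W m⁻².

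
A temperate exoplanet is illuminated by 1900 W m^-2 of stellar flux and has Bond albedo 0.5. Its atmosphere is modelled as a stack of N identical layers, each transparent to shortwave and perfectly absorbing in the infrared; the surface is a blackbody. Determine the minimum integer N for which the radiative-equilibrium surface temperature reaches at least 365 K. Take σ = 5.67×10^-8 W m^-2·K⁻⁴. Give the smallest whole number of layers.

4

Top-of-atmosphere balance: σT_e⁴ = S(1−α)/4 = 237.5 W m^-2 → T_e = 254.4 K.
T_s = (N+1)^(1/4)·T_e ≥ 365 K requires N+1 ≥ (T_s/T_e)⁴ = (365/254.4)⁴ = 4.237.
So N ≥ 3.237; the smallest integer is N = 4.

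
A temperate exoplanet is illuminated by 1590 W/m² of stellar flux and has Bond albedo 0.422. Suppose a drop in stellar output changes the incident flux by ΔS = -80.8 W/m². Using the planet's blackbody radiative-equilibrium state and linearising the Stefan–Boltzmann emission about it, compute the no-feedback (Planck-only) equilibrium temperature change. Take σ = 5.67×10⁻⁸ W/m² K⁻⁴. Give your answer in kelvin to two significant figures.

-3.2 K

Reference equilibrium: T_e = [S(1−α)/(4σ)]^(1/4) = 252.3 K.
Only a fraction (1−α) is absorbed and it's spread over 4πR², so ΔF = (1−α)ΔS/4 = -11.68 W/m².
Planck response: λ_P = 4σT_e³ = 4·5.67×10⁻⁸·(252.3)³ = 3.643 W/m²/K.
Hence the no-feedback warming is ΔF/(4σT_e³) = -3.21 K.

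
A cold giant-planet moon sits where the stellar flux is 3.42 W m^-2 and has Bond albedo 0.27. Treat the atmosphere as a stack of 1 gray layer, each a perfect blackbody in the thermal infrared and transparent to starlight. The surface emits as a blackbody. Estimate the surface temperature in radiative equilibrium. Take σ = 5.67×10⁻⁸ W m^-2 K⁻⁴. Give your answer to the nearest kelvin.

The effective emission temperature is T_e = [S(1−α)/(4σ)]^¼ = 57.60 K.
With N = 1 opaque layers, T_s = (N+1)^(1/4)·T_e = 2^(1/4)·57.60 = 68.50 K.

68 K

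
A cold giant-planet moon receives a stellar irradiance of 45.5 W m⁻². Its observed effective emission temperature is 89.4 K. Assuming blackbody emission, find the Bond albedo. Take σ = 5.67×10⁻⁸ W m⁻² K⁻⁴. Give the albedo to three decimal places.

0.682

Energy balance: S(1−α)/4 = σT⁴, so 1−α = 4σT⁴/S.
σT⁴ = 3.622 W m⁻², so 4σT⁴ = 14.49 W m⁻².
Hence α = 1 − 14.49/45.50 = 0.6816.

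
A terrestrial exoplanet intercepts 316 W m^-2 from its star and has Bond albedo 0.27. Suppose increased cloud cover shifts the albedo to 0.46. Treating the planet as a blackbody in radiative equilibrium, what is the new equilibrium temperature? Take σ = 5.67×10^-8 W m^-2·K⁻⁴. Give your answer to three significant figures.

New equilibrium: T₂ = [(1−0.46)·316.0/(4σ)]^(1/4) = 165.6 K.

166 K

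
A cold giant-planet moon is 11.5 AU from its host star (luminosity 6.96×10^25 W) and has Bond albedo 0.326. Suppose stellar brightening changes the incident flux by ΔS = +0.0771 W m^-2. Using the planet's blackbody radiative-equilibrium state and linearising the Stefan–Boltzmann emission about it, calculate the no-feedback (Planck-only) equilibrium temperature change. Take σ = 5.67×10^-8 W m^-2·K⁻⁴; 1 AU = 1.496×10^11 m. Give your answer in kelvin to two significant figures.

Orbital distance: d = 11.5 AU = 1.720×10^12 m.
Spreading L over a sphere of radius d: S = 6.96×10^25/(4π·1.72×10^12²) = 1.871 W m^-2.
Unperturbed T_e = [1.871·(1−0.326)/(4σ)]^¼ = 48.56 K.
TOA radiative forcing: ΔF = (1−α)ΔS/4 = 0.674·(+0.0771)/4 = 0.01299 W m^-2.
Planck response: λ_P = 4σT_e³ = 4·5.67×10⁻⁸·(48.56)³ = 0.02597 W m^-2/K.
So ΔT₀ = 0.01299/0.02597 = 0.500 K.

0.50 K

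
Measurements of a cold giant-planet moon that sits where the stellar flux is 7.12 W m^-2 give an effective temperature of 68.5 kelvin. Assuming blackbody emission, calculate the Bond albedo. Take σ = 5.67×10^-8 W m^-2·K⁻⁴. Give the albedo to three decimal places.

0.299

Energy balance: S(1−α)/4 = σT⁴, so 1−α = 4σT⁴/S.
σT⁴ = 1.248 W m^-2, so 4σT⁴ = 4.994 W m^-2.
Hence α = 1 − 4.994/7.120 = 0.2987.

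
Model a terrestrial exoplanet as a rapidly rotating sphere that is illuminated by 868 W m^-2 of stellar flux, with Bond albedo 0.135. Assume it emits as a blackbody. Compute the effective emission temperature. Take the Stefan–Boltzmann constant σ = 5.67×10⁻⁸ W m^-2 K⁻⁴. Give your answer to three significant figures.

Averaging over the sphere, the absorbed flux is S(1−α)/4 = 187.7 W m^-2.
Set σT⁴ = 187.7 → T = (187.7/σ)^(1/4) = 239.9 K.

240 kelvin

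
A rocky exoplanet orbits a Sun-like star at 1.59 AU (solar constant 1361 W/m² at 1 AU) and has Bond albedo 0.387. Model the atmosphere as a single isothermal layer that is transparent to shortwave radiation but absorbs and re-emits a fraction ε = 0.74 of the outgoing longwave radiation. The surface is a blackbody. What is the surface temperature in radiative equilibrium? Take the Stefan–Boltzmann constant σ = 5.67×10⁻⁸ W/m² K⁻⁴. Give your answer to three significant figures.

219 kelvin

Flux at the orbit: S = 1361/(1.59)² = 538.3 W/m².
Effective emission temperature (TOA balance): σT_e⁴ = S(1−α)/4 = 82.50 W/m² → T_e = 195.3 K.
Surface balance with a leaky layer gives σT_s⁴ = σT_e⁴·2/(2−ε), so T_s = T_e·[2/(2−0.74)]^(1/4) = 219.2 K.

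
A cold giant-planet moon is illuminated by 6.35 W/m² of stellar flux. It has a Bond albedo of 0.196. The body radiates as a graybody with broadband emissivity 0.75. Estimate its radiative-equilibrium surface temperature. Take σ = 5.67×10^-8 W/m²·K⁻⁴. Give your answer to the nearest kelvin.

74 K

Averaging over the sphere, the absorbed flux is S(1−α)/4 = 1.276 W/m².
Radiative balance εσT⁴ = 1.276 gives T = [1.276/(0.75·σ)]^(1/4) = 74.02 K.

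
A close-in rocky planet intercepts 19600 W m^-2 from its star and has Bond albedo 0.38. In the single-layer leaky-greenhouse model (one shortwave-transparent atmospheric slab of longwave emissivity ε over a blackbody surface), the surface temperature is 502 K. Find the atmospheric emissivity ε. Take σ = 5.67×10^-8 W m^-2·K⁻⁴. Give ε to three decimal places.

First, T_e = [19600·(1−0.38)/(4σ)]^(1/4) = 481.1 K.
Inverting T_s⁴ = 2T_e⁴/(2−ε): (T_e/T_s)⁴ = 0.8437, so ε = 2(1 − 0.8437) = 0.3126.

0.313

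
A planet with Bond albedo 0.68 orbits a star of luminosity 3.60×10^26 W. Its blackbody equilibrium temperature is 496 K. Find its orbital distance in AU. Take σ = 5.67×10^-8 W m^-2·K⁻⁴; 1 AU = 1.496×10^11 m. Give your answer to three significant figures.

0.173 AU

The flux needed for this T is 4σT⁴/(1−0.68) = 42900 W m^-2.
S = L/(4πd²) → d = √(L/4πS) = √(3.60×10^26/(4π·42900)) = 2.584×10^10 m = 0.1727 AU.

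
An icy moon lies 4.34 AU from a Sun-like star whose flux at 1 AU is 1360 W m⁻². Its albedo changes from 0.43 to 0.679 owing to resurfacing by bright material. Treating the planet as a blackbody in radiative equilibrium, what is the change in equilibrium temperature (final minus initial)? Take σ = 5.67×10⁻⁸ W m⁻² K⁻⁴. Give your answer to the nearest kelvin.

-16 K

Irradiance scales as 1/d², so S = 1360 W m⁻² × (1/4.34)² = 72.20 W m⁻².
With α = 0.43, T₁ = 116.1 K.
After:  T₂ = [72.20·0.321/(4σ)]^(1/4) = 100.5 K.
Change: 100.5 − 116.1 = -15.52 K.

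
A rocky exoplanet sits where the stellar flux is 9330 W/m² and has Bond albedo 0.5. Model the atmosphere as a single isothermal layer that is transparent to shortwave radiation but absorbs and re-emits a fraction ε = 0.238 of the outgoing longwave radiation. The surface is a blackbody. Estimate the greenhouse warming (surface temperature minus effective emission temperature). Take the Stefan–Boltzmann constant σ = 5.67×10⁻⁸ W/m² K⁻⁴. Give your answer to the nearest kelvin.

12 K

Effective emission temperature (TOA balance): σT_e⁴ = S(1−α)/4 = 1166 W/m² → T_e = 378.7 K.
The surface balance (absorbed SW + ε·downward IR = σT_s⁴) with T_a⁴ = T_s⁴/2 reduces to T_s = T_e·[2/(2−ε)]^¼ = 390.9 K.
The atmosphere warms the surface by 12.19 K.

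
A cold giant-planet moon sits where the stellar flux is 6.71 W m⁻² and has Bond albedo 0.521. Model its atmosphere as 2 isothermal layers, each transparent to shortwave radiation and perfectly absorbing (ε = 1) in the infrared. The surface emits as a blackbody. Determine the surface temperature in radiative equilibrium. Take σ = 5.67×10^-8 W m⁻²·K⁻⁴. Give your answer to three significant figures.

80.7 kelvin

The effective emission temperature is T_e = [S(1−α)/(4σ)]^¼ = 61.36 K.
With N = 2 opaque layers, T_s = (N+1)^(1/4)·T_e = 3^(1/4)·61.36 = 80.75 K.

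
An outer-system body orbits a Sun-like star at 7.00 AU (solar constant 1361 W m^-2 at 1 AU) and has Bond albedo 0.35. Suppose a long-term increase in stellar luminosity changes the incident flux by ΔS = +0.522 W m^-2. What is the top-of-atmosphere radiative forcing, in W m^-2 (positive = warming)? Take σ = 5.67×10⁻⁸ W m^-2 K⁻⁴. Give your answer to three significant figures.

0.0848 W m^-2

By the inverse-square law, S = 1361/7.00² = 27.78 W m^-2.
TOA radiative forcing: ΔF = (1−α)ΔS/4 = 0.65·(+0.522)/4 = 0.08483 W m^-2.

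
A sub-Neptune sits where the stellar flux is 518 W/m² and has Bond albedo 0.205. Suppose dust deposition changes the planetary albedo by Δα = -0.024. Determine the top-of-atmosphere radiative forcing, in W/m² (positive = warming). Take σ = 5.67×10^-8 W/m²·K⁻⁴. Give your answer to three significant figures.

TOA radiative forcing: ΔF = −S·Δα/4 = −518.0·(-0.024)/4 = 3.108 W/m².

3.11 W/m²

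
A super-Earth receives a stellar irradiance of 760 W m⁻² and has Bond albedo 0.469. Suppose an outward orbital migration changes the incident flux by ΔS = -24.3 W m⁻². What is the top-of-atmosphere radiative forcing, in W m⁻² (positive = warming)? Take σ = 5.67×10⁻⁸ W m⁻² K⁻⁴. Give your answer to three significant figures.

-3.23 W m⁻²

Only a fraction (1−α) is absorbed and it's spread over 4πR², so ΔF = (1−α)ΔS/4 = -3.226 W m⁻².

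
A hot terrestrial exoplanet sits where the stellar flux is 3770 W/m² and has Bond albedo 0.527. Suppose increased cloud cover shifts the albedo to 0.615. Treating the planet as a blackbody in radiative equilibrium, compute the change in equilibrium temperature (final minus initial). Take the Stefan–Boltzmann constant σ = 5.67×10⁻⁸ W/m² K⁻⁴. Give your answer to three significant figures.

-14.9 kelvin

Initial: T₁ = [S(1−0.527)/(4σ)]^(1/4) = 297.8 K.
After:  T₂ = [3770·0.385/(4σ)]^(1/4) = 282.8 K.
ΔT = T₂ − T₁ = -14.94 K.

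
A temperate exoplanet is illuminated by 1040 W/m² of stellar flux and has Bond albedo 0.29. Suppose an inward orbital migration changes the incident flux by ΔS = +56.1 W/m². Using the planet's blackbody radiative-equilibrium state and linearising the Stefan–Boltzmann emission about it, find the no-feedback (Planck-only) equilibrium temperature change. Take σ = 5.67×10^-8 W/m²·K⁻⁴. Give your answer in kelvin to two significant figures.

Unperturbed T_e = [1040·(1−0.29)/(4σ)]^¼ = 238.9 K.
Only a fraction (1−α) is absorbed and it's spread over 4πR², so ΔF = (1−α)ΔS/4 = 9.958 W/m².
Planck response: λ_P = 4σT_e³ = 4·5.67×10⁻⁸·(238.9)³ = 3.091 W/m²/K.
Hence the no-feedback warming is ΔF/(4σT_e³) = 3.22 K.

3.2 K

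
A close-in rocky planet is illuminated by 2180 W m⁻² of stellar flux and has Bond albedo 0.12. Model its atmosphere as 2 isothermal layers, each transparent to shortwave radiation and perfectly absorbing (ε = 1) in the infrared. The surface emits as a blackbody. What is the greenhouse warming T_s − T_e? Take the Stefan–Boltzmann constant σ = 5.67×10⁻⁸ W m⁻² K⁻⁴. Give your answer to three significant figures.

OLR = S(1−α)/4 = 479.6 W m⁻²; the top layer radiates at T_e = 303.3 K.
T_s = (N+1)^(1/4)·T_e = 399.1 K.
So the greenhouse effect raises the surface by 399.1 − 303.3 = 95.85 K.

95.9 K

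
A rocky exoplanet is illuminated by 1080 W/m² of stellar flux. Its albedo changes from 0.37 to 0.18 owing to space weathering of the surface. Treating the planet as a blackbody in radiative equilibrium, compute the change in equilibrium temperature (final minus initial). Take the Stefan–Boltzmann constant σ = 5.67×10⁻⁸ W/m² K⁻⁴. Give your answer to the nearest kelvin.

Initial: T₁ = [S(1−0.37)/(4σ)]^(1/4) = 234.0 K.
After:  T₂ = [1080·0.82/(4σ)]^(1/4) = 250.0 K.
Change: 250.0 − 234.0 = 15.94 K.

16 K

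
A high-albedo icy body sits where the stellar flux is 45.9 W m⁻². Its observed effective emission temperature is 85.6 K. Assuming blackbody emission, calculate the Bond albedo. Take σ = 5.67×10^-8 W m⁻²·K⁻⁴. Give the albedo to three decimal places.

Rearranging the radiative balance, α = 1 − 4σT⁴/S.
4σT⁴ = 4·5.67×10⁻⁸·(85.6)⁴ = 12.18 W m⁻².
1−α = 12.18/45.90 = 0.2653, so α = 0.7347.

0.735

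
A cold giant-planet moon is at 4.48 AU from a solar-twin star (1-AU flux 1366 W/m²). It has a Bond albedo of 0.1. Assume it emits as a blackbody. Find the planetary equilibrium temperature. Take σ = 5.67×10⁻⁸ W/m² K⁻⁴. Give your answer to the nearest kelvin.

Flux at the orbit: S = 1366/(4.48)² = 68.06 W/m².
The planet absorbs (1−α)S over its disc πR² and re-emits over 4πR², so the mean absorbed flux is (1−0.1)·68.06/4 = 15.31 W/m².
Balancing against σT⁴: T = (15.31/5.67×10⁻⁸)^(1/4) = 128.2 K.

128 K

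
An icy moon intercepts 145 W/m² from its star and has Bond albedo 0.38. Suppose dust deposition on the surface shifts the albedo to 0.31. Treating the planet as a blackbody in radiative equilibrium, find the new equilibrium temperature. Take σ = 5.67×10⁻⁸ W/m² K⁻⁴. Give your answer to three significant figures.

145 K

T₂ = [S(1−α₂)/(4σ)]^(1/4) = [145.0·0.69/(4σ)]^(1/4) = 144.9 K.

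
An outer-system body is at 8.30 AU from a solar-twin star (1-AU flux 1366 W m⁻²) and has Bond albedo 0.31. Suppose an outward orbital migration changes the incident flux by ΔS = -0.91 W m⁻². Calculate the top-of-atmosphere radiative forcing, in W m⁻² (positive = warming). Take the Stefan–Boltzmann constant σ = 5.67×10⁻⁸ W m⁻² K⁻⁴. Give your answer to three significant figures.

Irradiance scales as 1/d², so S = 1366 W m⁻² × (1/8.30)² = 19.83 W m⁻².
Only a fraction (1−α) is absorbed and it's spread over 4πR², so ΔF = (1−α)ΔS/4 = -0.1570 W m⁻².

-0.157 W m⁻²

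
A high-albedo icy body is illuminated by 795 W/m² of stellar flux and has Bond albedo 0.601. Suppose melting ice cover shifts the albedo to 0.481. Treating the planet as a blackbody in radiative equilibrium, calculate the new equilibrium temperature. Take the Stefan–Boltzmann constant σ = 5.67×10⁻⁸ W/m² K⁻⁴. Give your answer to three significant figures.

T₂ = [S(1−α₂)/(4σ)]^(1/4) = [795.0·0.519/(4σ)]^(1/4) = 206.5 K.

207 kelvin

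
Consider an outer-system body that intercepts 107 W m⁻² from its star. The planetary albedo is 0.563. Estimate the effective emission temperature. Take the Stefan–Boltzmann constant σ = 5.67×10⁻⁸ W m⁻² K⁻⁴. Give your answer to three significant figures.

Averaging over the sphere, the absorbed flux is S(1−α)/4 = 11.69 W m⁻².
In equilibrium σT⁴ equals this, so T = 119.8 K.

120 kelvin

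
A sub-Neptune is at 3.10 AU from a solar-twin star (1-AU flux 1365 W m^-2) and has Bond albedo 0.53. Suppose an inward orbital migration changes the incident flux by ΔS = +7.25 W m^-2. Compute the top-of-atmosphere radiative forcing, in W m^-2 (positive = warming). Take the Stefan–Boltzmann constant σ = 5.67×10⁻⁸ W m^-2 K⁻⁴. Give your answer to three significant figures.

0.852 W m^-2

Irradiance scales as 1/d², so S = 1365 W m^-2 × (1/3.10)² = 142.0 W m^-2.
ΔF = Δ[S(1−α)]/4 = (1−0.53)·+7.25/4 = 0.8519 W m^-2.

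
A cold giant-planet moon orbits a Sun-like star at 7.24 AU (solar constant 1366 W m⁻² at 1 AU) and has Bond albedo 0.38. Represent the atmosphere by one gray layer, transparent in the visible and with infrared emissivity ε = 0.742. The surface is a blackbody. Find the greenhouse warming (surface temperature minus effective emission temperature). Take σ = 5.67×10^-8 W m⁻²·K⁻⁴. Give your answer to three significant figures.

Irradiance scales as 1/d², so S = 1366 W m⁻² × (1/7.24)² = 26.06 W m⁻².
At the top of the atmosphere, σT_e⁴ = S(1−α)/4 = 4.039 W m⁻², giving T_e = 91.87 K.
Surface balance with a leaky layer gives σT_s⁴ = σT_e⁴·2/(2−ε), so T_s = T_e·[2/(2−0.742)]^(1/4) = 103.2 K.
T_s − T_e = 103.2 − 91.87 = 11.29 K.

11.3 K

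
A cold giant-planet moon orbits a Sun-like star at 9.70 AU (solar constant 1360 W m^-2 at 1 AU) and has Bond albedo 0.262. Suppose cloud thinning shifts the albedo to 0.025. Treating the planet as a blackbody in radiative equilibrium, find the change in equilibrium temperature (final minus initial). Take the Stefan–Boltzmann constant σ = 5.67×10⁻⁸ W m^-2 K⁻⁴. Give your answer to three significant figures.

By the inverse-square law, S = 1360/9.70² = 14.45 W m^-2.
With α = 0.262, T₁ = 82.81 K.
After:  T₂ = [14.45·0.975/(4σ)]^(1/4) = 88.78 K.
ΔT = T₂ − T₁ = 5.971 K.

5.97 K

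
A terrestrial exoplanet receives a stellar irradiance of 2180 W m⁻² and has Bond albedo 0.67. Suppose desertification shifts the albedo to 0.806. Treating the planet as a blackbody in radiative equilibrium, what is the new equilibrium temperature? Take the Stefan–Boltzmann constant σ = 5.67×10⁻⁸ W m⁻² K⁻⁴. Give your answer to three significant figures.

With the new albedo, S(1−α₂)/4 = 105.7 W m⁻², so T₂ = 207.8 K.

208 K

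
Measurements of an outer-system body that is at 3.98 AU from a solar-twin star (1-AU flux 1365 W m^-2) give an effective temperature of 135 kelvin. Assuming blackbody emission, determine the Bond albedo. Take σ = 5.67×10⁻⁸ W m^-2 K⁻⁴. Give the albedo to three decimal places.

0.126

Flux at the orbit: S = 1365/(3.98)² = 86.17 W m^-2.
From σT⁴ = S(1−α)/4 we invert for α: 1−α = 4σT⁴/S.
4σT⁴ = 4·5.67×10⁻⁸·(135)⁴ = 75.33 W m^-2.
Hence α = 1 − 75.33/86.17 = 0.1258.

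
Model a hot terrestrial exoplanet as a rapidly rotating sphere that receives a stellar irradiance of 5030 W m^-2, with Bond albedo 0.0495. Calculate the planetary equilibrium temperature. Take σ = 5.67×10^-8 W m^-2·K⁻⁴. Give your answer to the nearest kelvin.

Absorbed flux (global mean): S(1−α)/4 = 5030·0.951/4 = 1195 W m^-2.
Balancing against σT⁴: T = (1195/5.67×10⁻⁸)^(1/4) = 381.0 K.

381 K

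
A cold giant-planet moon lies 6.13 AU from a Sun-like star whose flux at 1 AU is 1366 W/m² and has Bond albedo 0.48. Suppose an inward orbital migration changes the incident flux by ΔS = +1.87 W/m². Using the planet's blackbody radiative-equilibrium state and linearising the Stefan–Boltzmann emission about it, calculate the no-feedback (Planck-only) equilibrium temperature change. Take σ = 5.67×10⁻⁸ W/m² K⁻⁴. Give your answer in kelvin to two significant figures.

1.2 K

Irradiance scales as 1/d², so S = 1366 W/m² × (1/6.13)² = 36.35 W/m².
Reference equilibrium: T_e = [S(1−α)/(4σ)]^(1/4) = 95.55 K.
ΔF = Δ[S(1−α)]/4 = (1−0.48)·+1.87/4 = 0.2431 W/m².
Planck response: λ_P = 4σT_e³ = 4·5.67×10⁻⁸·(95.55)³ = 0.1978 W/m²/K.
So ΔT₀ = 0.2431/0.1978 = 1.23 K.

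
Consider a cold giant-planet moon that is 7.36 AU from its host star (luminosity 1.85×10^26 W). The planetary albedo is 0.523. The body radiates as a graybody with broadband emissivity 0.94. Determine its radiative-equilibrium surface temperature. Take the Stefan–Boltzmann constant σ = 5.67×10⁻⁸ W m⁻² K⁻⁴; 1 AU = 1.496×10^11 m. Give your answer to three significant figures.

72.2 K

Orbital distance: d = 7.36 AU = 1.101×10^12 m.
S = L/(4πd²) = 12.14 W m⁻².
Averaging over the sphere, the absorbed flux is S(1−α)/4 = 1.448 W m⁻².
Radiative balance εσT⁴ = 1.448 gives T = [1.448/(0.94·σ)]^(1/4) = 72.20 K.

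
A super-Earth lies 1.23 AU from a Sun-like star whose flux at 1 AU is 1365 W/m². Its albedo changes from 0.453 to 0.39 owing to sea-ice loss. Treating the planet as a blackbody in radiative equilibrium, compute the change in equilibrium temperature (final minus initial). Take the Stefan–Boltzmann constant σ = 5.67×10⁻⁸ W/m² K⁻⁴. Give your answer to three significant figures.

5.97 K

By the inverse-square law, S = 1365/1.23² = 902.2 W/m².
Before: T₁ = [902.2·0.547/(4σ)]^(1/4) = 216.0 K.
With α = 0.39, T₂ = 221.9 K.
ΔT = T₂ − T₁ = 5.967 K.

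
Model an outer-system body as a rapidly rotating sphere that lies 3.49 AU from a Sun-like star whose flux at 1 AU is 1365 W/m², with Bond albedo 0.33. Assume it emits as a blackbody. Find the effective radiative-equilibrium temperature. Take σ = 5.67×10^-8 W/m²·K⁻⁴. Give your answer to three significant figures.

135 K

Irradiance scales as 1/d², so S = 1365 W/m² × (1/3.49)² = 112.1 W/m².
Averaging over the sphere, the absorbed flux is S(1−α)/4 = 18.77 W/m².
In equilibrium σT⁴ equals this, so T = 134.9 K.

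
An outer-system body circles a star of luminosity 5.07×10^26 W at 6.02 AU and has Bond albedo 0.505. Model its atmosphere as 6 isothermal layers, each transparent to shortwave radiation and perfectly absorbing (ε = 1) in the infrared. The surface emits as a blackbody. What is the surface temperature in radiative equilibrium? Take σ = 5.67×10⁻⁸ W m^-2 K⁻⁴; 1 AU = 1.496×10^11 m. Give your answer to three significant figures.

166 K

Orbital distance: d = 6.02 AU = 9.006×10^11 m.
Spreading L over a sphere of radius d: S = 5.07×10^26/(4π·9.01×10^11²) = 49.74 W m^-2.
OLR = S(1−α)/4 = 6.156 W m^-2; the top layer radiates at T_e = 102.1 K.
Layer-by-layer balance gives σT_s⁴ = (N+1)σT_e⁴, so T_s = 7^¼·102.1 = 166.0 K.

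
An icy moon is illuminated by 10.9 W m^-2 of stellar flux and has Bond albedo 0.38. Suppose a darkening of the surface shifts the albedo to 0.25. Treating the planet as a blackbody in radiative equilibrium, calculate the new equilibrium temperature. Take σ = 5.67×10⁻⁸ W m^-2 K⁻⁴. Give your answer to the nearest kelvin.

77 K

T₂ = [S(1−α₂)/(4σ)]^(1/4) = [10.90·0.75/(4σ)]^(1/4) = 77.48 K.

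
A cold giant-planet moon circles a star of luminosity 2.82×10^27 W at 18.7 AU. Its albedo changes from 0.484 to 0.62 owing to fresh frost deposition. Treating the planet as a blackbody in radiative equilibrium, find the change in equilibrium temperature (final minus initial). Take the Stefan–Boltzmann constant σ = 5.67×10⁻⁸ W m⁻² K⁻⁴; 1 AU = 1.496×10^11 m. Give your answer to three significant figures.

Orbital distance: d = 18.7 AU = 2.798×10^12 m.
Spreading L over a sphere of radius d: S = 2.82×10^27/(4π·2.80×10^12²) = 28.67 W m⁻².
With α = 0.484, T₁ = 89.87 K.
After:  T₂ = [28.67·0.38/(4σ)]^(1/4) = 83.25 K.
Change: 83.25 − 89.87 = -6.617 K.

-6.62 K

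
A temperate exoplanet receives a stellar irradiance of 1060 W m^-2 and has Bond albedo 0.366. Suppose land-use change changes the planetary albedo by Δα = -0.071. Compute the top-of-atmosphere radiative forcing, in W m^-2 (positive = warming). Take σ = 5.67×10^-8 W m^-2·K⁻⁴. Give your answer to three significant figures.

ΔF = −(S/4)Δα = −(1060/4)×(-0.071) = 18.81 W m^-2.

18.8 W m^-2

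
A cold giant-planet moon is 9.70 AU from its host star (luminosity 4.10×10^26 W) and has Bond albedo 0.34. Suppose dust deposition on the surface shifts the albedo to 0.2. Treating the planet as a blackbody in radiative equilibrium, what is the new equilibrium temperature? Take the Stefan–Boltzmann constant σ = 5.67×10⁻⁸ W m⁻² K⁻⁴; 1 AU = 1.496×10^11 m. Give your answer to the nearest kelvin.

86 kelvin

Orbital distance: d = 9.70 AU = 1.451×10^12 m.
S = L/(4πd²) = 15.49 W m⁻².
New equilibrium: T₂ = [(1−0.2)·15.49/(4σ)]^(1/4) = 85.98 K.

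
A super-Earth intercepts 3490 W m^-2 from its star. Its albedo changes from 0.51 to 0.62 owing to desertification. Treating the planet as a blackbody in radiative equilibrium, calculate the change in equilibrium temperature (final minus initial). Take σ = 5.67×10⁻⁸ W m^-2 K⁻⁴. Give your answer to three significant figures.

-18.1 K

Before: T₁ = [3490·0.49/(4σ)]^(1/4) = 294.7 K.
After:  T₂ = [3490·0.38/(4σ)]^(1/4) = 276.5 K.
Change: 276.5 − 294.7 = -18.15 K.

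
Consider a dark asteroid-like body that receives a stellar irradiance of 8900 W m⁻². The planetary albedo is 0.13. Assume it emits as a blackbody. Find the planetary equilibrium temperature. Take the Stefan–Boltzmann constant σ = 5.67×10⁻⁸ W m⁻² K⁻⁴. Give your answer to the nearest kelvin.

430 K

Averaging over the sphere, the absorbed flux is S(1−α)/4 = 1936 W m⁻².
In equilibrium σT⁴ equals this, so T = 429.8 K.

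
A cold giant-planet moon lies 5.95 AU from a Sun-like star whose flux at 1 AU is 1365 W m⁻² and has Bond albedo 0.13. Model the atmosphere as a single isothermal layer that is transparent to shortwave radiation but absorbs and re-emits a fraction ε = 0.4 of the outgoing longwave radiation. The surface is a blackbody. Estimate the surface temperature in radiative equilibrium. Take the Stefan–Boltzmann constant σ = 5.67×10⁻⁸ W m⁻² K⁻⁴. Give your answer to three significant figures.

Irradiance scales as 1/d², so S = 1365 W m⁻² × (1/5.95)² = 38.56 W m⁻².
Effective emission temperature (TOA balance): σT_e⁴ = S(1−α)/4 = 8.386 W m⁻² → T_e = 110.3 K.
The surface balance (absorbed SW + ε·downward IR = σT_s⁴) with T_a⁴ = T_s⁴/2 reduces to T_s = T_e·[2/(2−ε)]^¼ = 116.6 K.

117 K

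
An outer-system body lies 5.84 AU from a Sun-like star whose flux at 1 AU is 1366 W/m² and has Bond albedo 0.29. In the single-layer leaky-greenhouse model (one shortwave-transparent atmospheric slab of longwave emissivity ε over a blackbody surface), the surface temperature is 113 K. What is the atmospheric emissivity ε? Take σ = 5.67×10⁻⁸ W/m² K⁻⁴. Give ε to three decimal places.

Irradiance scales as 1/d², so S = 1366 W/m² × (1/5.84)² = 40.05 W/m².
First, T_e = [40.05·(1−0.29)/(4σ)]^(1/4) = 105.8 K.
T_s⁴ = T_e⁴·2/(2−ε) → ε = 2 − 2(T_e/T_s)⁴ = 2 − 2·(105.8/113)⁴ = 0.4620.

0.462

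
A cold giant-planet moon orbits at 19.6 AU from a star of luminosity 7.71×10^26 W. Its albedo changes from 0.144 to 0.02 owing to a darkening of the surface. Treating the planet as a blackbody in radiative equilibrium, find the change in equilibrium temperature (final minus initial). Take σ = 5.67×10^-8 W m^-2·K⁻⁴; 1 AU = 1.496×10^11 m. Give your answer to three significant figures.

2.48 K

d = 19.6 × 1.496×10^11 m = 2.932×10^12 m.
Spreading L over a sphere of radius d: S = 7.71×10^26/(4π·2.93×10^12²) = 7.136 W m^-2.
Initial: T₁ = [S(1−0.144)/(4σ)]^(1/4) = 72.04 K.
With α = 0.02, T₂ = 74.52 K.
ΔT = T₂ − T₁ = 2.478 K.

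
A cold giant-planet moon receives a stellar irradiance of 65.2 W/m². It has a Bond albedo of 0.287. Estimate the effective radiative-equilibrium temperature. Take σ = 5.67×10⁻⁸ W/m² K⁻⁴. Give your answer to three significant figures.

120 K

Absorbed flux (global mean): S(1−α)/4 = 65.20·0.713/4 = 11.62 W/m².
In equilibrium σT⁴ equals this, so T = 119.7 K.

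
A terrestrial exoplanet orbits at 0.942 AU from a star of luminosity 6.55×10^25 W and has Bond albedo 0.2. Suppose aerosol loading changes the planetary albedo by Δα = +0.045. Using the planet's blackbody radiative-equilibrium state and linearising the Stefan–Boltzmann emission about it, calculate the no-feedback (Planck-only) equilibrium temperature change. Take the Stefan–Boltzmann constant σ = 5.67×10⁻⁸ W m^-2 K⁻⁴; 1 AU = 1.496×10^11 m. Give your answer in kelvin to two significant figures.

Orbital distance: d = 0.942 AU = 1.409×10^11 m.
S = L/(4πd²) = 262.5 W m^-2.
Reference equilibrium: T_e = [S(1−α)/(4σ)]^(1/4) = 174.4 K.
The change in absorbed flux is Δ[S(1−α)/4] = −SΔα/4 = -2.953 W m^-2.
Planck response: λ_P = 4σT_e³ = 4·5.67×10⁻⁸·(174.4)³ = 1.204 W m^-2/K.
ΔT₀ = ΔF/λ_P = -2.953/1.204 = -2.45 K.

-2.5 K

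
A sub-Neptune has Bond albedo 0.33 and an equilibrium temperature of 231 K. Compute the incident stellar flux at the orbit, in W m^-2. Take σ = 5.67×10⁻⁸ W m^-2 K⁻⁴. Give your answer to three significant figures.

From S(1−α)/4 = σT⁴: S = 4σT⁴/(1−α).
The emitted flux is σT⁴ = 161.4 W m^-2.
S = 4·161.4/0.67 = 963.9 W m^-2.

964 W m^-2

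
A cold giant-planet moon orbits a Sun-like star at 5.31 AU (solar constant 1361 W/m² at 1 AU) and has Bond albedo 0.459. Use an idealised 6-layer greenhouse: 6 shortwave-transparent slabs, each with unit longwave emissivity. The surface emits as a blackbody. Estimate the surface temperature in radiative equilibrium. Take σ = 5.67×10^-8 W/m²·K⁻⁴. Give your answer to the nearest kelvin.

168 K

By the inverse-square law, S = 1361/5.31² = 48.27 W/m².
OLR = S(1−α)/4 = 6.528 W/m²; the top layer radiates at T_e = 103.6 K.
For an N-layer opaque stack, T_s⁴ = (N+1)T_e⁴, hence T_s = (7)^(1/4)×103.6 K = 168.5 K.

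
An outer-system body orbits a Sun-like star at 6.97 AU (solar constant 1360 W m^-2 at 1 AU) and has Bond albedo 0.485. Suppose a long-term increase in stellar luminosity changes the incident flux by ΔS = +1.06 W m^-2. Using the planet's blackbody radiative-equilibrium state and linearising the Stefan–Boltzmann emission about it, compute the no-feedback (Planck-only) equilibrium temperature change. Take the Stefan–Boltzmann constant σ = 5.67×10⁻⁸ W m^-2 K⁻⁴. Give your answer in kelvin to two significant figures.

0.85 kelvin

By the inverse-square law, S = 1360/6.97² = 27.99 W m^-2.
The baseline emission temperature is T_e = 89.29 K.
ΔF = Δ[S(1−α)]/4 = (1−0.485)·+1.06/4 = 0.1365 W m^-2.
Linearising σT⁴ gives d(σT⁴)/dT = 4σT_e³ = 0.1615 W m^-2 per K.
So ΔT₀ = 0.1365/0.1615 = 0.845 K.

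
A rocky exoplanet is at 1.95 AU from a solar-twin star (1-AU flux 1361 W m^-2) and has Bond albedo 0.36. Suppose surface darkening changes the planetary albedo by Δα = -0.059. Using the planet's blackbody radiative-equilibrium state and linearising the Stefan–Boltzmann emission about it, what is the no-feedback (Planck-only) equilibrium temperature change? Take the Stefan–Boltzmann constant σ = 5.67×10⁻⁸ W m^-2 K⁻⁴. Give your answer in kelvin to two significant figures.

By the inverse-square law, S = 1361/1.95² = 357.9 W m^-2.
The baseline emission temperature is T_e = 178.3 K.
TOA radiative forcing: ΔF = −S·Δα/4 = −357.9·(-0.059)/4 = 5.279 W m^-2.
The Planck feedback parameter is 4σT_e³ = 1.285 W m^-2/K.
So ΔT₀ = 5.279/1.285 = 4.11 K.

4.1 kelvin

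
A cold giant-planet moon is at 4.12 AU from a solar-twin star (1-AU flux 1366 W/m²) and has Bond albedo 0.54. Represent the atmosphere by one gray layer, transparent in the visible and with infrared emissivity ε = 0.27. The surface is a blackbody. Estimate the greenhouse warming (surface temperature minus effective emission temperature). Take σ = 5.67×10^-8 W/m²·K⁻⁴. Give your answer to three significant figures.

4.17 K

Flux at the orbit: S = 1366/(4.12)² = 80.47 W/m².
Effective emission temperature (TOA balance): σT_e⁴ = S(1−α)/4 = 9.255 W/m² → T_e = 113.0 K.
The surface balance (absorbed SW + ε·downward IR = σT_s⁴) with T_a⁴ = T_s⁴/2 reduces to T_s = T_e·[2/(2−ε)]^¼ = 117.2 K.
Greenhouse warming: T_s − T_e = 4.173 K.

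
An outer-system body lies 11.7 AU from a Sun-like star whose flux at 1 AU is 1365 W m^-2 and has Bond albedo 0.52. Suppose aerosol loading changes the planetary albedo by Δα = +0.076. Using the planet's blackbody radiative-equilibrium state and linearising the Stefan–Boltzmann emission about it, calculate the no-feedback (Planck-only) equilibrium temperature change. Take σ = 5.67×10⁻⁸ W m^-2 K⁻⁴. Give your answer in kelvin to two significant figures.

-2.7 K

Irradiance scales as 1/d², so S = 1365 W m^-2 × (1/11.7)² = 9.972 W m^-2.
The baseline emission temperature is T_e = 67.78 K.
The change in absorbed flux is Δ[S(1−α)/4] = −SΔα/4 = -0.1895 W m^-2.
The Planck feedback parameter is 4σT_e³ = 0.07062 W m^-2/K.
So ΔT₀ = -0.1895/0.07062 = -2.68 K.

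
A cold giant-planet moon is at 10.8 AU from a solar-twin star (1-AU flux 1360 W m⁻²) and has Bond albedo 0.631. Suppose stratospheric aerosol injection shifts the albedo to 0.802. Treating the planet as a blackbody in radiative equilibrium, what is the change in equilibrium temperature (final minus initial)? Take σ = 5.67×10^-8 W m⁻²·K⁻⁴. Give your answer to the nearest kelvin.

Irradiance scales as 1/d², so S = 1360 W m⁻² × (1/10.8)² = 11.66 W m⁻².
With α = 0.631, T₁ = 66.00 K.
With α = 0.802, T₂ = 56.48 K.
ΔT = T₂ − T₁ = -9.512 K.

-10 kelvin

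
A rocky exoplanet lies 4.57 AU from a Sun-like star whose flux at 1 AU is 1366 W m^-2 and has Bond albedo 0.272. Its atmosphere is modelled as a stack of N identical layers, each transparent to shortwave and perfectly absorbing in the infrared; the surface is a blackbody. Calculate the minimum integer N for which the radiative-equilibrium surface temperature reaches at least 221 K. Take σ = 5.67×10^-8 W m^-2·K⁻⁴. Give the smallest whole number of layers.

Irradiance scales as 1/d², so S = 1366 W m^-2 × (1/4.57)² = 65.41 W m^-2.
The effective emission temperature is T_e = [S(1−α)/(4σ)]^¼ = 120.4 K.
T_s = (N+1)^(1/4)·T_e ≥ 221 K requires N+1 ≥ (T_s/T_e)⁴ = (221/120.4)⁴ = 11.362.
Rounding up, N = 11.

11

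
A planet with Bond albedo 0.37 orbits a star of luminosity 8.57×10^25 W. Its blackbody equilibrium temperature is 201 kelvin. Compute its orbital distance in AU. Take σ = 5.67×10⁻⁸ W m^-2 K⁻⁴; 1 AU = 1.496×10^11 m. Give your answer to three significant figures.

Required flux: S = 4σT⁴/(1−α) = 587.6 W m^-2.
From L = 4πd²S, d = √(8.57×10^25/(4π·587.6)) = 1.077×10^11 m = 0.7201 AU.

0.720 AU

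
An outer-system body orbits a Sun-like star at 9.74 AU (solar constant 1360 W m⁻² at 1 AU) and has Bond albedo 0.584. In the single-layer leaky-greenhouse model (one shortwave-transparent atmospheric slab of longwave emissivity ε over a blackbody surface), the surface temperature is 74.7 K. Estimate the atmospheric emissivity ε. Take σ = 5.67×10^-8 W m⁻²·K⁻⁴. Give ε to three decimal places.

Flux at the orbit: S = 1360/(9.74)² = 14.34 W m⁻².
Effective temperature: T_e = [S(1−α)/(4σ)]^(1/4) = 71.61 K.
Since (2−ε)/2 = (T_e/T_s)⁴ = 0.8445, ε = 0.3110.

0.311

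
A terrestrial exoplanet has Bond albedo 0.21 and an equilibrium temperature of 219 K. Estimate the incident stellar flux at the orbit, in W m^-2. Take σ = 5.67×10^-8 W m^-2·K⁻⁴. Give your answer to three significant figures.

Invert the energy balance for S: S = 4σT⁴/(1−α).
σT⁴ = 5.67×10⁻⁸·(219)⁴ = 130.4 W m^-2.
S = 4·130.4/0.79 = 660.4 W m^-2.

660 W m^-2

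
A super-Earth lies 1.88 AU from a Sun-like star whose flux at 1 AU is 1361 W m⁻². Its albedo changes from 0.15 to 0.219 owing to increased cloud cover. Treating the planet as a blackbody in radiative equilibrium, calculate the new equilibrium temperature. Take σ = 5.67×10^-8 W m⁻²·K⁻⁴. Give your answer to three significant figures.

Irradiance scales as 1/d², so S = 1361 W m⁻² × (1/1.88)² = 385.1 W m⁻².
T₂ = [S(1−α₂)/(4σ)]^(1/4) = [385.1·0.781/(4σ)]^(1/4) = 190.8 K.

191 K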